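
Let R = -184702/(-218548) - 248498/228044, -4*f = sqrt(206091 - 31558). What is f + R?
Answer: -761784876/3114910007 - sqrt(174533)/4 ≈ -104.69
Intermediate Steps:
f = -sqrt(174533)/4 (f = -sqrt(206091 - 31558)/4 = -sqrt(174533)/4 ≈ -104.44)
R = -761784876/3114910007 (R = -184702*(-1/218548) - 248498*1/228044 = 92351/109274 - 124249/114022 = -761784876/3114910007 ≈ -0.24456)
f + R = -sqrt(174533)/4 - 761784876/3114910007 = -761784876/3114910007 - sqrt(174533)/4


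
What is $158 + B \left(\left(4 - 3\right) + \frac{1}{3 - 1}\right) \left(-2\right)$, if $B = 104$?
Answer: $-154$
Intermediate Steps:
$158 + B \left(\left(4 - 3\right) + \frac{1}{3 - 1}\right) \left(-2\right) = 158 + 104 \left(\left(4 - 3\right) + \frac{1}{3 - 1}\right) \left(-2\right) = 158 + 104 \left(1 + \frac{1}{2}\right) \left(-2\right) = 158 + 104 \cdot \frac{3}{2} \left(-2\right) = 158 + 104 \left(-3\right) = 158 - 312 = -154$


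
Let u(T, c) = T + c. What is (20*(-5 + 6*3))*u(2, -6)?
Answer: -1040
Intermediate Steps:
(20*(-5 + 6*3))*u(2, -6) = (20*(-5 + 6*3))*(2 - 6) = (20*(-5 + 18))*(-4) = (20*13)*(-4) = 260*(-4) = -1040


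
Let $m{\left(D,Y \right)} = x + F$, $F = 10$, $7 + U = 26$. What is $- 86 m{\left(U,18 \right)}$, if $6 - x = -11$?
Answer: $-2322$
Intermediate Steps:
$U = 19$ ($U = -7 + 26 = 19$)
$x = 17$ ($x = 6 - -11 = 6 + 11 = 17$)
$m{\left(D,Y \right)} = 27$ ($m{\left(D,Y \right)} = 17 + 10 = 27$)
$- 86 m{\left(U,18 \right)} = \left(-86\right) 27 = -2322$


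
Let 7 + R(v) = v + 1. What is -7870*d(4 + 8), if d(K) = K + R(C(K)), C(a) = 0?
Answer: -47220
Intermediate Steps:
R(v) = -6 + v (R(v) = -7 + (v + 1) = -7 + (1 + v) = -6 + v)
d(K) = -6 + K (d(K) = K + (-6 + 0) = K - 6 = -6 + K)
-7870*d(4 + 8) = -7870*(-6 + (4 + 8)) = -7870*(-6 + 12) = -7870*6 = -47220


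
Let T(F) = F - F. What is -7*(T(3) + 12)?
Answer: -84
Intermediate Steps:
T(F) = 0
-7*(T(3) + 12) = -7*(0 + 12) = -7*12 = -84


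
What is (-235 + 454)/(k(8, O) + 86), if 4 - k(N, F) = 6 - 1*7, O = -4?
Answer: 219/91 ≈ 2.4066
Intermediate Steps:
k(N, F) = 5 (k(N, F) = 4 - (6 - 1*7) = 4 - (6 - 7) = 4 - 1*(-1) = 4 + 1 = 5)
(-235 + 454)/(k(8, O) + 86) = (-235 + 454)/(5 + 86) = 219/91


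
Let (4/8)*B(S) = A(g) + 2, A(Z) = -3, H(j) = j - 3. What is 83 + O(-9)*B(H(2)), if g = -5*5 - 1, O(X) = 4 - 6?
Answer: 87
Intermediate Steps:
H(j) = -3 + j
O(X) = -2
g = -26 (g = -25 - 1 = -26)
B(S) = -2 (B(S) = 2*(-3 + 2) = 2*(-1) = -2)
83 + O(-9)*B(H(2)) = 83 - 2*(-2) = 83 + 4 = 87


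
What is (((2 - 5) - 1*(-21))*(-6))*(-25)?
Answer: 2700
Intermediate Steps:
(((2 - 5) - 1*(-21))*(-6))*(-25) = ((-3 + 21)*(-6))*(-25) = (18*(-6))*(-25) = -108*(-25) = 2700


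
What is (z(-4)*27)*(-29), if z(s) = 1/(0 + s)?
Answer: 783/4 ≈ 195.75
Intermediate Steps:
z(s) = 1/s
(z(-4)*27)*(-29) = (27/(-4))*(-29) = -1/4*27*(-29) = -27/4*(-29) = 783/4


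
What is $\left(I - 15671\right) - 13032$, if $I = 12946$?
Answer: $-15757$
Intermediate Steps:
$\left(I - 15671\right) - 13032 = \left(12946 - 15671\right) - 13032 = -2725 - 13032 = -15757$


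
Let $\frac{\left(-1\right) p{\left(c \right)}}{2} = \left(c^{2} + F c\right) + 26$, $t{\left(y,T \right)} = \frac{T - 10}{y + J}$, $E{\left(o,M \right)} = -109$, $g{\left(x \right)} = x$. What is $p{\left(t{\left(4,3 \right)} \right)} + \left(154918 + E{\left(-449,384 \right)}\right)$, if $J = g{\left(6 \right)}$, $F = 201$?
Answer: $\frac{7751871}{50} \approx 1.5504 \cdot 10^{5}$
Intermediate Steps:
$J = 6$
$t{\left(y,T \right)} = \frac{-10 + T}{6 + y}$ ($t{\left(y,T \right)} = \frac{T - 10}{y + 6} = \frac{-10 + T}{6 + y}$)
$p{\left(c \right)} = -52 - 402 c - 2 c^{2}$ ($p{\left(c \right)} = - 2 \left(\left(c^{2} + 201 c\right) + 26\right) = - 2 \left(26 + c^{2} + 201 c\right) = -52 - 402 c - 2 c^{2}$)
$p{\left(t{\left(4,3 \right)} \right)} + \left(154918 + E{\left(-449,384 \right)}\right) = \left(-52 - 402 \frac{-10 + 3}{6 + 4} - 2 \left(\frac{-10 + 3}{6 + 4}\right)^{2}\right) + \left(154918 - 109\right) = \left(-52 - 402 \cdot \frac{1}{10} \left(-7\right) - 2 \left(\frac{1}{10} \left(-7\right)\right)^{2}\right) + 154809 = \left(-52 - - \frac{1407}{5} - 2 \left(- \frac{7}{10}\right)^{2}\right) + 154809 = \left(-52 + \frac{1407}{5} - \frac{49}{50}\right) + 154809 = \frac{11421}{50} + 154809 = \frac{7751871}{50}$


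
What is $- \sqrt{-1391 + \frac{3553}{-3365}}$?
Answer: $- \frac{2 i \sqrt{3940640455}}{3365} \approx - 37.31 i$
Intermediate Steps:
$- \sqrt{-1391 + \frac{3553}{-3365}} = - \sqrt{-1391 + 3553 \left(- \frac{1}{3365}\right)} = - \sqrt{-1391 - \frac{3553}{3365}} = - \sqrt{- \frac{4684268}{3365}} = - \frac{2 i \sqrt{3940640455}}{3365}$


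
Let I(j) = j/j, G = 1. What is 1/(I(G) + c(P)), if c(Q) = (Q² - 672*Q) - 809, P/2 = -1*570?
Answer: 1/2064872 ≈ 4.8429e-7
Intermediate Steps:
I(j) = 1
P = -1140 (P = 2*(-1*570) = 2*(-570) = -1140)
c(Q) = -809 + Q² - 672*Q
1/(I(G) + c(P)) = 1/(1 + (-809 + (-1140)² - 672*(-1140))) = 1/(1 + (-809 + 1299600 + 766080)) = 1/(1 + 2064871) = 1/2064872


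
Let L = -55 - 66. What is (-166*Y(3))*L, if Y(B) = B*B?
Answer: 180774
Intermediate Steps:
Y(B) = B²
L = -121
(-166*Y(3))*L = -166*3²*(-121) = -166*9*(-121) = -1494*(-121) = 180774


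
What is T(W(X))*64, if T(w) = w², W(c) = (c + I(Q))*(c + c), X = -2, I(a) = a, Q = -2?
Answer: 16384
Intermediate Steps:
W(c) = 2*c*(-2 + c) (W(c) = (c - 2)*(c + c) = (-2 + c)*(2*c) = 2*c*(-2 + c))
T(W(X))*64 = (2*(-2)*(-2 - 2))²*64 = (2*(-2)*(-4))²*64 = 16²*64 = 256*64 = 16384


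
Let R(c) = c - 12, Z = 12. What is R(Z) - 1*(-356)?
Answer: 356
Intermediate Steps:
R(c) = -12 + c
R(Z) - 1*(-356) = (-12 + 12) - 1*(-356) = 0 + 356 = 356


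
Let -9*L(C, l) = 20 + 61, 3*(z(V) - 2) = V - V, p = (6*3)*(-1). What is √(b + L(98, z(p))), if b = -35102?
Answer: I*√35111 ≈ 187.38*I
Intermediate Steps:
p = -18 (p = 18*(-1) = -18)
z(V) = 2 (z(V) = 2 + (V - V)/3 = 2 + (⅓)*0 = 2 + 0 = 2)
L(C, l) = -9 (L(C, l) = -(20 + 61)/9 = -⅑*81 = -9)
√(b + L(98, z(p))) = √(-35102 - 9) = √(-35111) = I*√35111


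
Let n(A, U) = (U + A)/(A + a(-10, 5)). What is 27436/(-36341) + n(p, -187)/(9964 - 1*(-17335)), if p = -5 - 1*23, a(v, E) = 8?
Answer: -2994338793/3968291836 ≈ -0.75457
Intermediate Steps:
p = -28 (p = -5 - 23 = -28)
n(A, U) = (A + U)/(8 + A) (n(A, U) = (U + A)/(A + 8) = (A + U)/(8 + A))
27436/(-36341) + n(p, -187)/(9964 - 1*(-17335)) = 27436/(-36341) + ((-28 - 187)/(8 - 28))/(9964 - 1*(-17335)) = 27436*(-1/36341) + (-215/(-20))/(9964 + 17335) = -27436/36341 - 1/20*(-215)/27299 = -27436/36341 + (43/4)*(1/27299) = -27436/36341 + 43/109196 = -2994338793/3968291836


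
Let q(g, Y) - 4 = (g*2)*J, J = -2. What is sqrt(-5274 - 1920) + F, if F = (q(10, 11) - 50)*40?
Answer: -3440 + I*sqrt(7194) ≈ -3440.0 + 84.818*I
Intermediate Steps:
q(g, Y) = 4 - 4*g (q(g, Y) = 4 + (g*2)*(-2) = 4 + (2*g)*(-2) = 4 - 4*g)
F = -3440 (F = ((4 - 4*10) - 50)*40 = ((4 - 40) - 50)*40 = (-36 - 50)*40 = -86*40 = -3440)
sqrt(-5274 - 1920) + F = sqrt(-5274 - 1920) - 3440 = sqrt(-7194) - 3440 = I*sqrt(7194) - 3440 = -3440 + I*sqrt(7194)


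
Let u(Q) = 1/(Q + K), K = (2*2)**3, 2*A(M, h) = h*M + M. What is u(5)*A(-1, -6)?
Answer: 5/138 ≈ 0.036232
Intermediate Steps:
A(M, h) = M/2 + M*h/2 (A(M, h) = (h*M + M)/2 = (M*h + M)/2 = (M + M*h)/2 = M/2 + M*h/2)
K = 64 (K = 4**3 = 64)
u(Q) = 1/(64 + Q) (u(Q) = 1/(Q + 64) = 1/(64 + Q))
u(5)*A(-1, -6) = ((1/2)*(-1)*(1 - 6))/(64 + 5) = ((1/2)*(-1)*(-5))/69 = (1/69)*(5/2) = 5/138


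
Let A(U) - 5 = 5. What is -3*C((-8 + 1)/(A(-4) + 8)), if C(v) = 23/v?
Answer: 1242/7 ≈ 177.43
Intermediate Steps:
A(U) = 10 (A(U) = 5 + 5 = 10)
-3*C((-8 + 1)/(A(-4) + 8)) = -69/((-8 + 1)/(10 + 8)) = -69/((-7/18)) = -69/((-7*1/18)) = -69/(-7/18) = -69*(-18)/7 = -3*(-414/7) = 1242/7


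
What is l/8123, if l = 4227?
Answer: 4227/8123 ≈ 0.52037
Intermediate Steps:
l/8123 = 4227/8123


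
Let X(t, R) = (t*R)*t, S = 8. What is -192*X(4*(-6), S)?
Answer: -884736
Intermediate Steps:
X(t, R) = R*t² (X(t, R) = (R*t)*t = R*t²)
-192*X(4*(-6), S) = -1536*(4*(-6))² = -1536*(-24)² = -1536*576 = -192*4608 = -884736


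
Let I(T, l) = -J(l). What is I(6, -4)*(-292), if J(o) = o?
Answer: -1168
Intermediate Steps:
I(T, l) = -l
I(6, -4)*(-292) = -1*(-4)*(-292) = 4*(-292) = -1168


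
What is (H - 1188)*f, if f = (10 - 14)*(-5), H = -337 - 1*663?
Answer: -43760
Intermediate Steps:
H = -1000 (H = -337 - 663 = -1000)
f = 20 (f = -4*(-5) = 20)
(H - 1188)*f = (-1000 - 1188)*20 = -2188*20 = -43760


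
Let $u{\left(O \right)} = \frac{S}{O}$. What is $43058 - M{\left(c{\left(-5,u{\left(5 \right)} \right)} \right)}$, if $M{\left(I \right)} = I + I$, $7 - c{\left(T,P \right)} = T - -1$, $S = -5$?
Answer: $43036$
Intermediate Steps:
$u{\left(O \right)} = - \frac{5}{O}$
$c{\left(T,P \right)} = 6 - T$ ($c{\left(T,P \right)} = 7 - \left(T - -1\right) = 7 - \left(T + 1\right) = 7 - \left(1 + T\right) = 6 - T$)
$M{\left(I \right)} = 2 I$
$43058 - M{\left(c{\left(-5,u{\left(5 \right)} \right)} \right)} = 43058 - 2 \left(6 - -5\right) = 43058 - 2 \left(6 + 5\right) = 43058 - 2 \cdot 11 = 43058 - 22 = 43036$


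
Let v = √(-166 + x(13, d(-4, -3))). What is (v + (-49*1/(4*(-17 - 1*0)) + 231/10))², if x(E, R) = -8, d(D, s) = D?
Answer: 45479401/115600 + 8099*I*√174/170 ≈ 393.42 + 628.43*I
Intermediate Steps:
v = I*√174 (v = √(-166 - 8) = √(-174) = I*√174 ≈ 13.191*I)
(v + (-49*1/(4*(-17 - 1*0)) + 231/10))² = (I*√174 + (-49*1/(4*(-17 - 1*0)) + 231/10))² = (I*√174 + (-49*1/(4*(-17 + 0)) + 231*(⅒)))² = (I*√174 + (-49/((-17*4)) + 231/10))² = (I*√174 + (-49/(-68) + 231/10))² = (I*√174 + (-49*(-1/68) + 231/10))² = (I*√174 + (49/68 + 231/10))² = (I*√174 + 8099/340)² = (8099/340 + I*√174)²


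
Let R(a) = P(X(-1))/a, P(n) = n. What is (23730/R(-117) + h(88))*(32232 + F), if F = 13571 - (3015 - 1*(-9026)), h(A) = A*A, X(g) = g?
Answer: 93998607348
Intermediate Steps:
h(A) = A²
R(a) = -1/a
F = 1530 (F = 13571 - (3015 + 9026) = 13571 - 1*12041 = 13571 - 12041 = 1530)
(23730/R(-117) + h(88))*(32232 + F) = (23730/((-1/(-117))) + 88²)*(32232 + 1530) = (23730/((-1*(-1/117))) + 7744)*33762 = (23730/(1/117) + 7744)*33762 = (23730*117 + 7744)*33762 = (2776410 + 7744)*33762 = 2784154*33762 = 93998607348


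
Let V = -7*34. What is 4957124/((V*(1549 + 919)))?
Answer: -1239281/146846 ≈ -8.4393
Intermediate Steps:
V = -238
4957124/((V*(1549 + 919))) = 4957124/((-238*(1549 + 919))) = 4957124/((-238*2468)) = 4957124/(-587384) = 4957124*(-1/587384) = -1239281/146846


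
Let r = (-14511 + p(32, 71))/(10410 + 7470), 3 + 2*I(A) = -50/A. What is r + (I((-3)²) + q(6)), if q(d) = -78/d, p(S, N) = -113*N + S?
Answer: -497143/26820 ≈ -18.536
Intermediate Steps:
p(S, N) = S - 113*N
I(A) = -3/2 - 25/A (I(A) = -3/2 + (-50/A)/2 = -3/2 - 25/A)
r = -11251/8940 (r = (-14511 + (32 - 113*71))/(10410 + 7470) = (-14511 + (32 - 8023))/17880 = (-14511 - 7991)*(1/17880) = -22502*1/17880 = -11251/8940 ≈ -1.2585)
r + (I((-3)²) + q(6)) = -11251/8940 + ((-3/2 - 25/((-3)²)) - 78/6) = -11251/8940 + ((-3/2 - 25/9) - 78*⅙) = -11251/8940 + ((-3/2 - 25*⅑) - 13) = -11251/8940 + ((-3/2 - 25/9) - 13) = -11251/8940 + (-77/18 - 13) = -11251/8940 - 311/18 = -497143/26820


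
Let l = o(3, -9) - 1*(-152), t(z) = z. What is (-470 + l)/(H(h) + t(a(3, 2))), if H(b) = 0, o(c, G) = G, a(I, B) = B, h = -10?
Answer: -327/2 ≈ -163.50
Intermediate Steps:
l = 143 (l = -9 - 1*(-152) = -9 + 152 = 143)
(-470 + l)/(H(h) + t(a(3, 2))) = (-470 + 143)/(0 + 2) = -327/2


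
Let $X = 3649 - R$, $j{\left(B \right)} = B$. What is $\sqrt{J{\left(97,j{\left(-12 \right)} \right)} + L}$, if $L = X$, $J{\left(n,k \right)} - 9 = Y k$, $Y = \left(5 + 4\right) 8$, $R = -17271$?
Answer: $\sqrt{20065} \approx 141.65$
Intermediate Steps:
$Y = 72$ ($Y = 9 \cdot 8 = 72$)
$J{\left(n,k \right)} = 9 + 72 k$
$X = 20920$ ($X = 3649 - -17271 = 3649 + 17271 = 20920$)
$L = 20920$
$\sqrt{J{\left(97,j{\left(-12 \right)} \right)} + L} = \sqrt{\left(9 + 72 \left(-12\right)\right) + 20920} = \sqrt{\left(9 - 864\right) + 20920} = \sqrt{-855 + 20920} = \sqrt{20065}$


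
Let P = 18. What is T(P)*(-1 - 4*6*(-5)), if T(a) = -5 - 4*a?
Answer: -9163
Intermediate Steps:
T(P)*(-1 - 4*6*(-5)) = (-5 - 4*18)*(-1 - 4*6*(-5)) = (-5 - 72)*(-1 - 24*(-5)) = -77*(-1 + 120) = -77*119 = -9163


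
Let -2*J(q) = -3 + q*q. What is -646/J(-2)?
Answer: 1292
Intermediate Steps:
J(q) = 3/2 - q**2/2 (J(q) = -(-3 + q*q)/2 = -(-3 + q**2)/2 = 3/2 - q**2/2)
-646/J(-2) = -646/(3/2 - 1/2*(-2)**2) = -646/(3/2 - 1/2*4) = -646/(3/2 - 2) = -646/(-1/2) = -646*(-2) = 1292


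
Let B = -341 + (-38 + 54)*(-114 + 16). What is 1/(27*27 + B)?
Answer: -1/1180 ≈ -0.00084746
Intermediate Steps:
B = -1909 (B = -341 + 16*(-98) = -341 - 1568 = -1909)
1/(27*27 + B) = 1/(27*27 - 1909) = 1/(729 - 1909) = 1/(-1180) = -1/1180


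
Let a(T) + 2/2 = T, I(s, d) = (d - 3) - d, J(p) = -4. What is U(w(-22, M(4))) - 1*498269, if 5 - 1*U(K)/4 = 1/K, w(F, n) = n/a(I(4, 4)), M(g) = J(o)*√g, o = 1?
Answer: -498251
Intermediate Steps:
I(s, d) = -3 (I(s, d) = (-3 + d) - d = -3)
a(T) = -1 + T
M(g) = -4*√g
w(F, n) = -n/4 (w(F, n) = n/(-1 - 3) = n/(-4) = n*(-¼) = -n/4)
U(K) = 20 - 4/K
U(w(-22, M(4))) - 1*498269 = (20 - 4/((-(-1)*√4))) - 1*498269 = (20 - 4/((-(-1)*2))) - 498269 = (20 - 4/((-¼*(-8)))) - 498269 = (20 - 4/2) - 498269 = (20 - 4*½) - 498269 = (20 - 2) - 498269 = 18 - 498269 = -498251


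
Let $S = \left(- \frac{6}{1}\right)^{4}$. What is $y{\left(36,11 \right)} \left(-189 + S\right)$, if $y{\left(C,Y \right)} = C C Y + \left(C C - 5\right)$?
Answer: $17210529$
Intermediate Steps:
$S = 1296$ ($S = \left(\left(-6\right) 1\right)^{4} = \left(-6\right)^{4} = 1296$)
$y{\left(C,Y \right)} = -5 + C^{2} + Y C^{2}$ ($y{\left(C,Y \right)} = C^{2} Y + \left(C^{2} - 5\right) = Y C^{2} + \left(-5 + C^{2}\right) = -5 + C^{2} + Y C^{2}$)
$y{\left(36,11 \right)} \left(-189 + S\right) = \left(-5 + 36^{2} + 11 \cdot 36^{2}\right) \left(-189 + 1296\right) = \left(-5 + 1296 + 11 \cdot 1296\right) 1107 = \left(-5 + 1296 + 14256\right) 1107 = 15547 \cdot 1107 = 17210529$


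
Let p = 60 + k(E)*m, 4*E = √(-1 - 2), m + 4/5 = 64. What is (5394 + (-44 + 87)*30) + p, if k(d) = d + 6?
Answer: 35616/5 + 79*I*√3/5 ≈ 7123.2 + 27.366*I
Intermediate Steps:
m = 316/5 (m = -⅘ + 64 = 316/5 ≈ 63.200)
E = I*√3/4 (E = √(-1 - 2)/4 = √(-3)/4 = (I*√3)/4 = I*√3/4 ≈ 0.43301*I)
k(d) = 6 + d
p = 2196/5 + 79*I*√3/5 (p = 60 + (6 + I*√3/4)*(316/5) = 60 + (1896/5 + 79*I*√3/5) = 2196/5 + 79*I*√3/5 ≈ 439.2 + 27.366*I)
(5394 + (-44 + 87)*30) + p = (5394 + (-44 + 87)*30) + (2196/5 + 79*I*√3/5) = (5394 + 43*30) + (2196/5 + 79*I*√3/5) = (5394 + 1290) + (2196/5 + 79*I*√3/5) = 6684 + (2196/5 + 79*I*√3/5) = 35616/5 + 79*I*√3/5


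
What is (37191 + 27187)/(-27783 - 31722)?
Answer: -64378/59505 ≈ -1.0819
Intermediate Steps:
(37191 + 27187)/(-27783 - 31722) = 64378/(-59505) = 64378*(-1/59505) = -64378/59505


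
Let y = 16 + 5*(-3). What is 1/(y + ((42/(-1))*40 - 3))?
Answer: -1/1682 ≈ -0.00059453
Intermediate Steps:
y = 1 (y = 16 - 15 = 1)
1/(y + ((42/(-1))*40 - 3)) = 1/(1 + ((42/(-1))*40 - 3)) = 1/(1 + ((42*(-1))*40 - 3)) = 1/(1 + (-42*40 - 3)) = 1/(1 + (-1680 - 3)) = 1/(1 - 1683) = 1/(-1682) = -1/1682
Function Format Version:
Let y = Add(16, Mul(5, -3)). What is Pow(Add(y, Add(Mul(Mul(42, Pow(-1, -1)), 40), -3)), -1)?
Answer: Rational(-1, 1682) ≈ -0.00059453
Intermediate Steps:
y = 1 (y = Add(16, -15) = 1)
Pow(Add(y, Add(Mul(Mul(42, Pow(-1, -1)), 40), -3)), -1) = Pow(Add(1, Add(Mul(Mul(42, Pow(-1, -1)), 40), -3)), -1) = Pow(Add(1, Add(Mul(Mul(42, -1), 40), -3)), -1) = Pow(Add(1, Add(Mul(-42, 40), -3)), -1) = Pow(Add(1, Add(-1680, -3)), -1) = Pow(Add(1, -1683), -1) = Pow(-1682, -1) = Rational(-1, 1682)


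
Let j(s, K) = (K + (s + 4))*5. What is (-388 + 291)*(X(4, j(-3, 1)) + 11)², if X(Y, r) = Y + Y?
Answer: -35017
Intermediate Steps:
j(s, K) = 20 + 5*K + 5*s (j(s, K) = (K + (4 + s))*5 = (4 + K + s)*5 = 20 + 5*K + 5*s)
X(Y, r) = 2*Y
(-388 + 291)*(X(4, j(-3, 1)) + 11)² = (-388 + 291)*(2*4 + 11)² = -97*(8 + 11)² = -97*19² = -97*361 = -35017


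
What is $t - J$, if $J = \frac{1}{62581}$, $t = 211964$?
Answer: $\frac{13264919083}{62581} \approx 2.1196 \cdot 10^{5}$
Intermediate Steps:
$J = \frac{1}{62581} \approx 1.5979 \cdot 10^{-5}$
$t - J = 211964 - \frac{1}{62581} = \frac{13264919083}{62581}$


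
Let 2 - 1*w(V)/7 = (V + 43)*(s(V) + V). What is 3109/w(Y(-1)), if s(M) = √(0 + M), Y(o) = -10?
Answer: 516094/423899 + 102597*I*√10/847798 ≈ 1.2175 + 0.38269*I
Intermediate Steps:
s(M) = √M
w(V) = 14 - 7*(43 + V)*(V + √V) (w(V) = 14 - 7*(V + 43)*(√V + V) = 14 - 7*(43 + V)*(V + √V))
3109/w(Y(-1)) = 3109/(14 - 301*(-10) - 301*I*√10 - 7*(-10)² - (-70)*I*√10) = 3109/(14 + 3010 - 301*I*√10 - 7*100 - (-70)*I*√10) = 3109/(14 + 3010 - 301*I*√10 - 700 + 70*I*√10) = 3109/(2324 - 231*I*√10)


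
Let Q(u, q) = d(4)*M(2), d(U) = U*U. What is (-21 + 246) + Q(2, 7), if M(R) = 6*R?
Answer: 417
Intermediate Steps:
d(U) = U²
Q(u, q) = 192 (Q(u, q) = 4²*(6*2) = 16*12 = 192)
(-21 + 246) + Q(2, 7) = (-21 + 246) + 192 = 225 + 192 = 417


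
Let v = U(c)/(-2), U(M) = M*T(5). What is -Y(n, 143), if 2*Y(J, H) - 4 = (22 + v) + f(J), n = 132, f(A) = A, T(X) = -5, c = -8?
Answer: -69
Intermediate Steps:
U(M) = -5*M (U(M) = M*(-5) = -5*M)
v = -20 (v = -5*(-8)/(-2) = 40*(-1/2) = -20)
Y(J, H) = 3 + J/2 (Y(J, H) = 2 + ((22 - 20) + J)/2 = 2 + (2 + J)/2 = 2 + (1 + J/2) = 3 + J/2)
-Y(n, 143) = -(3 + (1/2)*132) = -(3 + 66) = -1*69 = -69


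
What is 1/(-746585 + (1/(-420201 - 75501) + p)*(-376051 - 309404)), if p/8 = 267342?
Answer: -165234/242234371070859325 ≈ -6.8212e-13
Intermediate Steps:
p = 2138736 (p = 8*267342 = 2138736)
1/(-746585 + (1/(-420201 - 75501) + p)*(-376051 - 309404)) = 1/(-746585 + (1/(-420201 - 75501) + 2138736)*(-376051 - 309404)) = 1/(-746585 + (1/(-495702) + 2138736)*(-685455)) = 1/(-746585 + (-1/495702 + 2138736)*(-685455)) = 1/(-746585 + (1060175712671/495702)*(-685455)) = 1/(-746585 - 242234247709633435/165234) = 1/(-242234371070859325/165234) = -165234/242234371070859325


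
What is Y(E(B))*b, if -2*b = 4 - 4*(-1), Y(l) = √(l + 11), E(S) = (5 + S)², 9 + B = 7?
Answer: -8*√5 ≈ -17.889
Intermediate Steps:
B = -2 (B = -9 + 7 = -2)
Y(l) = √(11 + l)
b = -4 (b = -(4 - 4*(-1))/2 = -(4 + 4)/2 = -½*8 = -4)
Y(E(B))*b = √(11 + (5 - 2)²)*(-4) = √(11 + 3²)*(-4) = √(11 + 9)*(-4) = √20*(-4) = (2*√5)*(-4) = -8*√5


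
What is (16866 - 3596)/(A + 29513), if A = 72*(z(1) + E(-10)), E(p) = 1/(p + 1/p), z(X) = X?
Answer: 268054/597473 ≈ 0.44865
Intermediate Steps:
E(p) = 1/(p + 1/p)
A = 6552/101 (A = 72*(1 - 10/(1 + (-10)**2)) = 72*(1 - 10/(1 + 100)) = 72*(1 - 10/101) = 72*(91/101) = 6552/101 ≈ 64.871)
(16866 - 3596)/(A + 29513) = (16866 - 3596)/(6552/101 + 29513) = 13270/(2987365/101) = 13270*(101/2987365) = 268054/597473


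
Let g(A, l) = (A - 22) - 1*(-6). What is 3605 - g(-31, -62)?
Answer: 3652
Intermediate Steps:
g(A, l) = -16 + A (g(A, l) = (-22 + A) + 6 = -16 + A)
3605 - g(-31, -62) = 3605 - (-16 - 31) = 3605 - 1*(-47) = 3605 + 47 = 3652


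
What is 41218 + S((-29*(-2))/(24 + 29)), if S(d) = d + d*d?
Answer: 115787800/2809 ≈ 41220.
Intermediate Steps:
S(d) = d + d²
41218 + S((-29*(-2))/(24 + 29)) = 41218 + ((-29*(-2))/(24 + 29))*(1 + (-29*(-2))/(24 + 29)) = 41218 + (58/53)*(1 + 58/53) = 41218 + (58*(1/53))*(1 + 58*(1/53)) = 41218 + 58*(1 + 58/53)/53 = 41218 + (58/53)*(111/53) = 41218 + 6438/2809 = 115787800/2809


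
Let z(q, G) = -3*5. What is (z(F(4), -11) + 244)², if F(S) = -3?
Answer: 52441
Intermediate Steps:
z(q, G) = -15
(z(F(4), -11) + 244)² = (-15 + 244)² = 229² = 52441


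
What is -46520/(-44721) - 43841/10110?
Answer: -496765387/150709770 ≈ -3.2962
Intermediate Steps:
-46520/(-44721) - 43841/10110 = -46520*(-1/44721) - 43841*1/10110 = 46520/44721 - 43841/10110 = -496765387/150709770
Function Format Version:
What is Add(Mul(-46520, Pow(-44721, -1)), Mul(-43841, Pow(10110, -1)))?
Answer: Rational(-496765387, 150709770) ≈ -3.2962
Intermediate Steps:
Add(Mul(-46520, Pow(-44721, -1)), Mul(-43841, Pow(10110, -1))) = Add(Mul(-46520, Rational(-1, 44721)), Mul(-43841, Rational(1, 10110))) = Add(Rational(46520, 44721), Rational(-43841, 10110)) = Rational(-496765387, 150709770)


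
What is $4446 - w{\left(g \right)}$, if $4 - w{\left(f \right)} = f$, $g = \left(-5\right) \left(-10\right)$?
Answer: $4492$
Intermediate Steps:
$g = 50$
$w{\left(f \right)} = 4 - f$
$4446 - w{\left(g \right)} = 4446 - \left(4 - 50\right) = 4446 - -46 = 4446 + 46 = 4492$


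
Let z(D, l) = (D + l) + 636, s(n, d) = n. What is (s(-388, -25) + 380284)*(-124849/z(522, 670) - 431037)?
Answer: -74845256502390/457 ≈ -1.6378e+11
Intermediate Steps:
z(D, l) = 636 + D + l
(s(-388, -25) + 380284)*(-124849/z(522, 670) - 431037) = (-388 + 380284)*(-124849/(636 + 522 + 670) - 431037) = 379896*(-124849/1828 - 431037) = 379896*(-788060485/1828) = -74845256502390/457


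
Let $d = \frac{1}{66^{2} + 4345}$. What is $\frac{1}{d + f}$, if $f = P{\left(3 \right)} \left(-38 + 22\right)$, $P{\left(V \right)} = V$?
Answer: $- \frac{8701}{417647} \approx -0.020833$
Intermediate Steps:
$d = \frac{1}{8701}$ ($d = \frac{1}{4356 + 4345} = \frac{1}{8701} \approx 0.00011493$)
$f = -48$ ($f = 3 \left(-38 + 22\right) = 3 \left(-16\right) = -48$)
$\frac{1}{d + f} = \frac{1}{\frac{1}{8701} - 48} = \frac{1}{- \frac{417647}{8701}} = - \frac{8701}{417647}$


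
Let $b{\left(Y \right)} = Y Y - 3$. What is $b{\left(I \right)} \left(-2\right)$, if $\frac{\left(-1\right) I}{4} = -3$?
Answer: $-282$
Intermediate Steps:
$I = 12$ ($I = \left(-4\right) \left(-3\right) = 12$)
$b{\left(Y \right)} = -3 + Y^{2}$ ($b{\left(Y \right)} = Y^{2} - 3 = -3 + Y^{2}$)
$b{\left(I \right)} \left(-2\right) = \left(-3 + 12^{2}\right) \left(-2\right) = \left(-3 + 144\right) \left(-2\right) = 141 \left(-2\right) = -282$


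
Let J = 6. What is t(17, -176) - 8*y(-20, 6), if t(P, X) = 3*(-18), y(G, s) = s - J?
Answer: -54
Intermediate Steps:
y(G, s) = -6 + s (y(G, s) = s - 1*6 = s - 6 = -6 + s)
t(P, X) = -54
t(17, -176) - 8*y(-20, 6) = -54 - 8*(-6 + 6) = -54 - 8*0 = -54 - 1*0 = -54 + 0 = -54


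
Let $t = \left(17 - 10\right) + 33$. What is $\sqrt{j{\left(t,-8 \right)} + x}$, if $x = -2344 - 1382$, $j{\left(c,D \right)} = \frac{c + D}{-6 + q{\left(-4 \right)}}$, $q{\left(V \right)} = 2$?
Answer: $i \sqrt{3734} \approx 61.106 i$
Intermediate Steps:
$t = 40$ ($t = 7 + 33 = 40$)
$j{\left(c,D \right)} = - \frac{D}{4} - \frac{c}{4}$ ($j{\left(c,D \right)} = \frac{c + D}{-6 + 2} = \frac{D + c}{-4} = \left(D + c\right) \left(- \frac{1}{4}\right) = - \frac{D}{4} - \frac{c}{4}$)
$x = -3726$
$\sqrt{j{\left(t,-8 \right)} + x} = \sqrt{\left(\left(- \frac{1}{4}\right) \left(-8\right) - 10\right) - 3726} = \sqrt{\left(2 - 10\right) - 3726} = \sqrt{-8 - 3726} = \sqrt{-3734} = i \sqrt{3734}$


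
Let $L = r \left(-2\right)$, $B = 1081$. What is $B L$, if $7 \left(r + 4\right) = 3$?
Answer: $\frac{54050}{7} \approx 7721.4$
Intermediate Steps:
$r = - \frac{25}{7}$ ($r = -4 + \frac{1}{7} \cdot 3 = -4 + \frac{3}{7} = - \frac{25}{7} \approx -3.5714$)
$L = \frac{50}{7}$ ($L = \left(- \frac{25}{7}\right) \left(-2\right) = \frac{50}{7} \approx 7.1429$)
$B L = 1081 \cdot \frac{50}{7} = \frac{54050}{7}$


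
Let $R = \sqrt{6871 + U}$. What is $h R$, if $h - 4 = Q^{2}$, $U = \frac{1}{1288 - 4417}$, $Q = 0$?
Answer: $\frac{4 \sqrt{67271491182}}{3129} \approx 331.57$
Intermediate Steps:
$U = - \frac{1}{3129}$ ($U = \frac{1}{-3129} = - \frac{1}{3129} \approx -0.00031959$)
$R = \frac{\sqrt{67271491182}}{3129}$ ($R = \sqrt{6871 - \frac{1}{3129}} = \sqrt{\frac{21499358}{3129}} = \frac{\sqrt{67271491182}}{3129} \approx 82.891$)
$h = 4$ ($h = 4 + 0^{2} = 4 + 0 = 4$)
$h R = 4 \frac{\sqrt{67271491182}}{3129} = \frac{4 \sqrt{67271491182}}{3129}$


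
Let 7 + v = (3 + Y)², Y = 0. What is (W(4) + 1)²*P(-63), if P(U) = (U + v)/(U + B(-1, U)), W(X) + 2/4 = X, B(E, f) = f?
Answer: 549/56 ≈ 9.8036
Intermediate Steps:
W(X) = -½ + X
v = 2 (v = -7 + (3 + 0)² = -7 + 3² = -7 + 9 = 2)
P(U) = (2 + U)/(2*U) (P(U) = (U + 2)/(U + U) = (2 + U)/((2*U)) = (2 + U)*(1/(2*U)) = (2 + U)/(2*U))
(W(4) + 1)²*P(-63) = ((-½ + 4) + 1)²*((½)*(2 - 63)/(-63)) = (7/2 + 1)²*((½)*(-1/63)*(-61)) = (9/2)²*(61/126) = (81/4)*(61/126) = 549/56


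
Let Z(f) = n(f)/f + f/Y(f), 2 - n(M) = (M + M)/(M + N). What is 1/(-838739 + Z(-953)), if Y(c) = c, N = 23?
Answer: -443145/371682550987 ≈ -1.1923e-6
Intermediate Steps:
n(M) = 2 - 2*M/(23 + M) (n(M) = 2 - (M + M)/(M + 23) = 2 - 2*M/(23 + M))
Z(f) = 1 + 46/(f*(23 + f)) (Z(f) = (46/(23 + f))/f + f/f = 46/(f*(23 + f)) + 1 = 1 + 46/(f*(23 + f)))
1/(-838739 + Z(-953)) = 1/(-838739 + (46 - 953*(23 - 953))/((-953)*(23 - 953))) = 1/(-838739 - 1/953*(46 - 953*(-930))/(-930)) = 1/(-838739 - 1/953*(-1/930)*(46 + 886290)) = 1/(-838739 - 1/953*(-1/930)*886336) = 1/(-838739 + 443168/443145) = 1/(-371682550987/443145) = -443145/371682550987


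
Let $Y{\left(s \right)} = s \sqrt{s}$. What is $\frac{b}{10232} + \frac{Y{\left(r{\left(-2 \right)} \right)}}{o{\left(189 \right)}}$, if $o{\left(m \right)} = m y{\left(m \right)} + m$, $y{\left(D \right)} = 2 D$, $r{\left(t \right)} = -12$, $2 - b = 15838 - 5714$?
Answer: $- \frac{5061}{5116} - \frac{8 i \sqrt{3}}{23877} \approx -0.98925 - 0.00058032 i$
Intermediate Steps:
$b = -10122$ ($b = 2 - \left(15838 - 5714\right) = 2 - 10124 = -10122$)
$Y{\left(s \right)} = s^{\frac{3}{2}}$
$o{\left(m \right)} = m + 2 m^{2}$ ($o{\left(m \right)} = m 2 m + m = 2 m^{2} + m = m + 2 m^{2}$)
$\frac{b}{10232} + \frac{Y{\left(r{\left(-2 \right)} \right)}}{o{\left(189 \right)}} = - \frac{10122}{10232} + \frac{\left(-12\right)^{\frac{3}{2}}}{189 \left(1 + 2 \cdot 189\right)} = \left(-10122\right) \frac{1}{10232} + \frac{\left(-24\right) i \sqrt{3}}{189 \left(1 + 378\right)} = - \frac{5061}{5116} + \frac{\left(-24\right) i \sqrt{3}}{189 \cdot 379} = - \frac{5061}{5116} + \frac{\left(-24\right) i \sqrt{3}}{71631} = - \frac{5061}{5116} + - 24 i \sqrt{3} \cdot \frac{1}{71631} = - \frac{5061}{5116} - \frac{8 i \sqrt{3}}{23877}$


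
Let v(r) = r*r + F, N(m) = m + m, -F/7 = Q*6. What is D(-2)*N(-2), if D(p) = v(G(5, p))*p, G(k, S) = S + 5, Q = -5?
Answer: 1752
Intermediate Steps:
F = 210 (F = -(-35)*6 = -7*(-30) = 210)
N(m) = 2*m
G(k, S) = 5 + S
v(r) = 210 + r**2 (v(r) = r*r + 210 = r**2 + 210 = 210 + r**2)
D(p) = p*(210 + (5 + p)**2) (D(p) = (210 + (5 + p)**2)*p = p*(210 + (5 + p)**2))
D(-2)*N(-2) = (-2*(210 + (5 - 2)**2))*(2*(-2)) = -2*(210 + 3**2)*(-4) = -2*(210 + 9)*(-4) = -2*219*(-4) = -438*(-4) = 1752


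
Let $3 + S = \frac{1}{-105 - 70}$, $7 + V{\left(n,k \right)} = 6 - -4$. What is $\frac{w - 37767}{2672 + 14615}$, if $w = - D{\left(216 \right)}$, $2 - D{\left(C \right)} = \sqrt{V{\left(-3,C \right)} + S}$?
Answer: $- \frac{37769}{17287} + \frac{i \sqrt{7}}{605045} \approx -2.1848 + 4.3728 \cdot 10^{-6} i$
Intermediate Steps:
$V{\left(n,k \right)} = 3$ ($V{\left(n,k \right)} = -7 + \left(6 - -4\right) = -7 + \left(6 + 4\right) = -7 + 10 = 3$)
$S = - \frac{526}{175}$ ($S = -3 + \frac{1}{-105 - 70} = -3 + \frac{1}{-175} = -3 - \frac{1}{175} = - \frac{526}{175} \approx -3.0057$)
$D{\left(C \right)} = 2 - \frac{i \sqrt{7}}{35}$ ($D{\left(C \right)} = 2 - \sqrt{3 - \frac{526}{175}} = 2 - \sqrt{- \frac{1}{175}} = 2 - \frac{i \sqrt{7}}{35}$)
$w = -2 + \frac{i \sqrt{7}}{35}$ ($w = - (2 - \frac{i \sqrt{7}}{35}) = -2 + \frac{i \sqrt{7}}{35} \approx -2.0 + 0.075593 i$)
$\frac{w - 37767}{2672 + 14615} = \frac{\left(-2 + \frac{i \sqrt{7}}{35}\right) - 37767}{2672 + 14615} = \frac{-37769 + \frac{i \sqrt{7}}{35}}{17287} = \left(-37769 + \frac{i \sqrt{7}}{35}\right) \frac{1}{17287} = - \frac{37769}{17287} + \frac{i \sqrt{7}}{605045}$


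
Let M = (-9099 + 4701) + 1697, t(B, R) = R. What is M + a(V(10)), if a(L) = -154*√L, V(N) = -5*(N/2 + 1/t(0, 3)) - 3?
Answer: -2701 - 154*I*√267/3 ≈ -2701.0 - 838.79*I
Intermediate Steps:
V(N) = -14/3 - 5*N/2 (V(N) = -5*(N/2 + 1/3) - 3 = -5*(N*(½) + 1*(⅓)) - 3 = -5*(N/2 + ⅓) - 3 = -5*(⅓ + N/2) - 3 = (-5/3 - 5*N/2) - 3 = -14/3 - 5*N/2)
M = -2701 (M = -4398 + 1697 = -2701)
M + a(V(10)) = -2701 - 154*√(-14/3 - 5/2*10) = -2701 - 154*√(-14/3 - 25) = -2701 - 154*I*√267/3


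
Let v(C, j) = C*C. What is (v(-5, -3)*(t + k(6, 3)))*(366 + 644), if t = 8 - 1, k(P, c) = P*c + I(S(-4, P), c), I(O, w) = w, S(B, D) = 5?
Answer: 707000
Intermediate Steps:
v(C, j) = C**2
k(P, c) = c + P*c (k(P, c) = P*c + c = c + P*c)
t = 7
(v(-5, -3)*(t + k(6, 3)))*(366 + 644) = ((-5)**2*(7 + 3*(1 + 6)))*(366 + 644) = (25*(7 + 3*7))*1010 = (25*(7 + 21))*1010 = (25*28)*1010 = 700*1010 = 707000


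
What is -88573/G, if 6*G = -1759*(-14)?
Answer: -265719/12313 ≈ -21.580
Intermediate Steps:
G = 12313/3 (G = (-1759*(-14))/6 = (1/6)*24626 = 12313/3 ≈ 4104.3)
-88573/G = -88573/12313/3 = -88573*3/12313 = -265719/12313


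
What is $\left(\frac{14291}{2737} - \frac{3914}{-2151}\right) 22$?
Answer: $\frac{911956298}{5887287} \approx 154.9$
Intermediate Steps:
$\left(\frac{14291}{2737} - \frac{3914}{-2151}\right) 22 = \left(14291 \cdot \frac{1}{2737} - - \frac{3914}{2151}\right) 22 = \left(\frac{14291}{2737} + \frac{3914}{2151}\right) 22 = \frac{41452559}{5887287} \cdot 22 = \frac{911956298}{5887287}$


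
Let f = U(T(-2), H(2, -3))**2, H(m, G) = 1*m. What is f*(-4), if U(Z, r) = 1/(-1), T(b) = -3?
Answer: -4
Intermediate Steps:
H(m, G) = m
U(Z, r) = -1
f = 1 (f = (-1)**2 = 1)
f*(-4) = 1*(-4) = -4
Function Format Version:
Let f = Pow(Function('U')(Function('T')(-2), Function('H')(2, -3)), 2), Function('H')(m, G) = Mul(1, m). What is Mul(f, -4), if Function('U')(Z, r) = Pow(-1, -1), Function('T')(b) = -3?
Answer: -4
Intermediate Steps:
Function('H')(m, G) = m
Function('U')(Z, r) = -1
f = 1 (f = Pow(-1, 2) = 1)
Mul(f, -4) = Mul(1, -4) = -4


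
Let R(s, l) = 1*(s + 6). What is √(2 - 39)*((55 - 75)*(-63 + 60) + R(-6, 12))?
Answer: 60*I*√37 ≈ 364.97*I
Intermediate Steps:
R(s, l) = 6 + s (R(s, l) = 1*(6 + s) = 6 + s)
√(2 - 39)*((55 - 75)*(-63 + 60) + R(-6, 12)) = √(2 - 39)*((55 - 75)*(-63 + 60) + (6 - 6)) = √(-37)*(-20*(-3) + 0) = (I*√37)*(60 + 0) = (I*√37)*60 = 60*I*√37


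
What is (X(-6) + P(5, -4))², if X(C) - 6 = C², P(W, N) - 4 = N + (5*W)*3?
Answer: 13689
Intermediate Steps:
P(W, N) = 4 + N + 15*W (P(W, N) = 4 + (N + (5*W)*3) = 4 + (N + 15*W) = 4 + N + 15*W)
X(C) = 6 + C²
(X(-6) + P(5, -4))² = ((6 + (-6)²) + (4 - 4 + 15*5))² = ((6 + 36) + (4 - 4 + 75))² = (42 + 75)² = 117² = 13689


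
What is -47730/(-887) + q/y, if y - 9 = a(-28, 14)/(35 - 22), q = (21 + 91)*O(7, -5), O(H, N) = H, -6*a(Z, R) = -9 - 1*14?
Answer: 88846074/643075 ≈ 138.16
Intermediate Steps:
a(Z, R) = 23/6 (a(Z, R) = -(-9 - 1*14)/6 = -(-9 - 14)/6 = -⅙*(-23) = 23/6)
q = 784 (q = (21 + 91)*7 = 112*7 = 784)
y = 725/78 (y = 9 + (23/6)/(35 - 22) = 9 + (23/6)/13 = 9 + (1/13)*(23/6) = 9 + 23/78 = 725/78 ≈ 9.2949)
-47730/(-887) + q/y = -47730/(-887) + 784/(725/78) = -47730*(-1/887) + 784*(78/725) = 47730/887 + 61152/725 = 88846074/643075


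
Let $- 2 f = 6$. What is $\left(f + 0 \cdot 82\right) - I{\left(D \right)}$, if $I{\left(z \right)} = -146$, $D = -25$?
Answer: $143$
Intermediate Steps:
$f = -3$ ($f = \left(- \frac{1}{2}\right) 6 = -3$)
$\left(f + 0 \cdot 82\right) - I{\left(D \right)} = \left(-3 + 0 \cdot 82\right) - -146 = \left(-3 + 0\right) + 146 = -3 + 146 = 143$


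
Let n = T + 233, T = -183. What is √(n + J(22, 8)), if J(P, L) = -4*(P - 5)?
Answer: 3*I*√2 ≈ 4.2426*I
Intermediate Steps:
J(P, L) = 20 - 4*P (J(P, L) = -4*(-5 + P) = 20 - 4*P)
n = 50 (n = -183 + 233 = 50)
√(n + J(22, 8)) = √(50 + (20 - 4*22)) = √(50 + (20 - 88)) = √(50 - 68) = √(-18) = 3*I*√2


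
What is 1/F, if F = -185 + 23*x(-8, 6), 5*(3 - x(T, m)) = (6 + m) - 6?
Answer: -5/718 ≈ -0.0069638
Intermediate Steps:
x(T, m) = 3 - m/5 (x(T, m) = 3 - ((6 + m) - 6)/5 = 3 - m/5)
F = -718/5 (F = -185 + 23*(3 - ⅕*6) = -185 + 23*(3 - 6/5) = -185 + 23*(9/5) = -185 + 207/5 = -718/5 ≈ -143.60)
1/F = 1/(-718/5) = -5/718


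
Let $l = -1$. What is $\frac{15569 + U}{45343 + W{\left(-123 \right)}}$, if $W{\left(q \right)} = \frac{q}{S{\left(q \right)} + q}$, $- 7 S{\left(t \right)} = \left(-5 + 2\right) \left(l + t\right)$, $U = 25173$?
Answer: $\frac{8372481}{9318130} \approx 0.89851$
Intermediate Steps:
$S{\left(t \right)} = - \frac{3}{7} + \frac{3 t}{7}$ ($S{\left(t \right)} = - \frac{\left(-5 + 2\right) \left(-1 + t\right)}{7} = - \frac{\left(-3\right) \left(-1 + t\right)}{7} = - \frac{3 - 3 t}{7} = - \frac{3}{7} + \frac{3 t}{7}$)
$W{\left(q \right)} = \frac{q}{- \frac{3}{7} + \frac{10 q}{7}}$ ($W{\left(q \right)} = \frac{q}{\left(- \frac{3}{7} + \frac{3 q}{7}\right) + q} = \frac{q}{- \frac{3}{7} + \frac{10 q}{7}}$)
$\frac{15569 + U}{45343 + W{\left(-123 \right)}} = \frac{15569 + 25173}{45343 + 7 \left(-123\right) \frac{1}{-3 + 10 \left(-123\right)}} = \frac{40742}{45343 + 7 \left(-123\right) \frac{1}{-3 - 1230}} = \frac{40742}{45343 + 7 \left(-123\right) \frac{1}{-1233}} = \frac{40742}{45343 + 7 \left(-123\right) \left(- \frac{1}{1233}\right)} = \frac{40742}{45343 + \frac{287}{411}} = \frac{40742}{\frac{18636260}{411}} = 40742 \cdot \frac{411}{18636260} = \frac{8372481}{9318130}$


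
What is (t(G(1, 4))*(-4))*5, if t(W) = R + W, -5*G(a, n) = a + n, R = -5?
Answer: 120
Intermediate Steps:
G(a, n) = -a/5 - n/5 (G(a, n) = -(a + n)/5 = -a/5 - n/5)
t(W) = -5 + W
(t(G(1, 4))*(-4))*5 = ((-5 + (-⅕*1 - ⅕*4))*(-4))*5 = ((-5 + (-⅕ - ⅘))*(-4))*5 = ((-5 - 1)*(-4))*5 = -6*(-4)*5 = 24*5 = 120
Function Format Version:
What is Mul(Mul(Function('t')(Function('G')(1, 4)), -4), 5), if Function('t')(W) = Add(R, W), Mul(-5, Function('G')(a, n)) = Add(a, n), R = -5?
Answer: 120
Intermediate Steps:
Function('G')(a, n) = Add(Mul(Rational(-1, 5), a), Mul(Rational(-1, 5), n)) (Function('G')(a, n) = Mul(Rational(-1, 5), Add(a, n)) = Add(Mul(Rational(-1, 5), a), Mul(Rational(-1, 5), n)))
Function('t')(W) = Add(-5, W)
Mul(Mul(Function('t')(Function('G')(1, 4)), -4), 5) = Mul(Mul(Add(-5, Add(Mul(Rational(-1, 5), 1), Mul(Rational(-1, 5), 4))), -4), 5) = Mul(Mul(Add(-5, Add(Rational(-1, 5), Rational(-4, 5))), -4), 5) = Mul(Mul(Add(-5, -1), -4), 5) = Mul(Mul(-6, -4), 5) = Mul(24, 5) = 120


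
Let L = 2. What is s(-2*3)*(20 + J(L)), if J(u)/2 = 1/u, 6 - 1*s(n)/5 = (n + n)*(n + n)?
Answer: -14490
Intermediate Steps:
s(n) = 30 - 20*n² (s(n) = 30 - 5*(n + n)*(n + n) = 30 - 5*2*n*2*n = 30 - 20*n²)
J(u) = 2/u (J(u) = 2*(1/u) = 2/u)
s(-2*3)*(20 + J(L)) = (30 - 20*(-2*3)²)*(20 + 2/2) = (30 - 20*(-6)²)*(20 + 2*(½)) = (30 - 20*36)*(20 + 1) = (30 - 720)*21 = -690*21 = -14490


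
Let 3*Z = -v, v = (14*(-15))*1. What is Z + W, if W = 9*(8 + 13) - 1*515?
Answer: -256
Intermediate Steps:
v = -210 (v = -210*1 = -210)
Z = 70 (Z = (-1*(-210))/3 = (⅓)*210 = 70)
W = -326 (W = 9*21 - 515 = 189 - 515 = -326)
Z + W = 70 - 326 = -256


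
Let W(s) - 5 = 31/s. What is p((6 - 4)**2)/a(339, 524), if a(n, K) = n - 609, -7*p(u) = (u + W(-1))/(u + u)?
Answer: -11/7560 ≈ -0.0014550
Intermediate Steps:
W(s) = 5 + 31/s
p(u) = -(-26 + u)/(14*u) (p(u) = -(u + (5 + 31/(-1)))/(7*(u + u)) = -(u + (5 + 31*(-1)))/(7*(2*u)) = -(u + (5 - 31))*1/(2*u)/7 = -(u - 26)*1/(2*u)/7 = -(-26 + u)*1/(2*u)/7 = -(-26 + u)/(14*u))
a(n, K) = -609 + n
p((6 - 4)**2)/a(339, 524) = ((26 - (6 - 4)**2)/(14*((6 - 4)**2)))/(-609 + 339) = ((26 - 1*2**2)/(14*(2**2)))/(-270) = ((1/14)*(26 - 1*4)/4)*(-1/270) = ((1/14)*(1/4)*(26 - 4))*(-1/270) = ((1/14)*(1/4)*22)*(-1/270) = (11/28)*(-1/270) = -11/7560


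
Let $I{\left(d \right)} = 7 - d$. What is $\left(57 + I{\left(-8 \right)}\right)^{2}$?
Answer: $5184$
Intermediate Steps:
$\left(57 + I{\left(-8 \right)}\right)^{2} = \left(57 + \left(7 - -8\right)\right)^{2} = \left(57 + \left(7 + 8\right)\right)^{2} = \left(57 + 15\right)^{2} = 72^{2} = 5184$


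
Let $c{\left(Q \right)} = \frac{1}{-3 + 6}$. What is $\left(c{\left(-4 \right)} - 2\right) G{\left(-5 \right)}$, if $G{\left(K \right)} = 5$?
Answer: $- \frac{25}{3} \approx -8.3333$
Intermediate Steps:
$c{\left(Q \right)} = \frac{1}{3}$
$\left(c{\left(-4 \right)} - 2\right) G{\left(-5 \right)} = \left(\frac{1}{3} - 2\right) 5 = \left(- \frac{5}{3}\right) 5 = - \frac{25}{3}$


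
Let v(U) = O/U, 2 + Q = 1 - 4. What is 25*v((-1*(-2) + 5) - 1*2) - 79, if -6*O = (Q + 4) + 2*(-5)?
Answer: -419/6 ≈ -69.833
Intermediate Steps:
Q = -5 (Q = -2 + (1 - 4) = -2 - 3 = -5)
O = 11/6 (O = -((-5 + 4) + 2*(-5))/6 = -(-1 - 10)/6 = -1/6*(-11) = 11/6 ≈ 1.8333)
v(U) = 11/(6*U)
25*v((-1*(-2) + 5) - 1*2) - 79 = 25*(11/(6*((-1*(-2) + 5) - 1*2))) - 79 = 25*(11/(6*((2 + 5) - 2))) - 79 = 25*(11/(6*(7 - 2))) - 79 = 25*((11/6)/5) - 79 = 25*((11/6)*(1/5)) - 79 = 25*(11/30) - 79 = 55/6 - 79 = -419/6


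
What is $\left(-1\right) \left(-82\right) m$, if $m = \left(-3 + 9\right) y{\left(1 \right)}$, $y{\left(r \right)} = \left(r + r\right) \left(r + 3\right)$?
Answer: $3936$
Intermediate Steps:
$y{\left(r \right)} = 2 r \left(3 + r\right)$
$m = 48$ ($m = \left(-3 + 9\right) 2 \cdot 1 \left(3 + 1\right) = 6 \cdot 2 \cdot 1 \cdot 4 = 6 \cdot 8 = 48$)
$\left(-1\right) \left(-82\right) m = \left(-1\right) \left(-82\right) 48 = 82 \cdot 48 = 3936$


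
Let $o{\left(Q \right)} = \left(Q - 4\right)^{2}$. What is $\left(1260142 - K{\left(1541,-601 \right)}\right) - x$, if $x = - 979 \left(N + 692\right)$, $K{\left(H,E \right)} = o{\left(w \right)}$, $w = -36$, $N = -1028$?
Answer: $929598$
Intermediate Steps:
$o{\left(Q \right)} = \left(-4 + Q\right)^{2}$
$K{\left(H,E \right)} = 1600$ ($K{\left(H,E \right)} = \left(-4 - 36\right)^{2} = \left(-40\right)^{2} = 1600$)
$x = 328944$ ($x = - 979 \left(-1028 + 692\right) = \left(-979\right) \left(-336\right) = 328944$)
$\left(1260142 - K{\left(1541,-601 \right)}\right) - x = \left(1260142 - 1600\right) - 328944 = 1258542 - 328944 = 929598$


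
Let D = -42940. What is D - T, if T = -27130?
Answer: -15810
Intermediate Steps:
D - T = -42940 - 1*(-27130) = -42940 + 27130 = -15810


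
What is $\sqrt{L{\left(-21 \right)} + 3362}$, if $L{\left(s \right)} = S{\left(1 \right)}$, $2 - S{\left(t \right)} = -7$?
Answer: $\sqrt{3371} \approx 58.06$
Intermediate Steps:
$S{\left(t \right)} = 9$ ($S{\left(t \right)} = 2 - -7 = 2 + 7 = 9$)
$L{\left(s \right)} = 9$
$\sqrt{L{\left(-21 \right)} + 3362} = \sqrt{9 + 3362} = \sqrt{3371}$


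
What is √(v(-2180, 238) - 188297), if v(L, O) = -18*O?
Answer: I*√192581 ≈ 438.84*I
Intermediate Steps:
√(v(-2180, 238) - 188297) = √(-18*238 - 188297) = √(-4284 - 188297) = √(-192581) = I*√192581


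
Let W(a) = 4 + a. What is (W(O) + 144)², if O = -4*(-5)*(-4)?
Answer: 4624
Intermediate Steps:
O = -80 (O = 20*(-4) = -80)
(W(O) + 144)² = ((4 - 80) + 144)² = (-76 + 144)² = 68² = 4624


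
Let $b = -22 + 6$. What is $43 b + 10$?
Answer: $-678$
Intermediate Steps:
$b = -16$
$43 b + 10 = 43 \left(-16\right) + 10 = -688 + 10 = -678$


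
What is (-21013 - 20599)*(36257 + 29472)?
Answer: -2735115148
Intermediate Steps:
(-21013 - 20599)*(36257 + 29472) = -41612*65729 = -2735115148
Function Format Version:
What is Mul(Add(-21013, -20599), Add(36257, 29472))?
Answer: -2735115148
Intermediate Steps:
Mul(Add(-21013, -20599), Add(36257, 29472)) = Mul(-41612, 65729) = -2735115148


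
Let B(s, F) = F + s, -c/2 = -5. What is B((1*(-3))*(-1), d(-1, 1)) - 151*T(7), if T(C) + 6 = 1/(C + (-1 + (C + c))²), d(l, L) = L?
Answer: 239179/263 ≈ 909.43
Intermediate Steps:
c = 10 (c = -2*(-5) = 10)
T(C) = -6 + 1/(C + (9 + C)²) (T(C) = -6 + 1/(C + (-1 + (C + 10))²) = -6 + 1/(C + (-1 + (10 + C))²) = -6 + 1/(C + (9 + C)²))
B((1*(-3))*(-1), d(-1, 1)) - 151*T(7) = (1 + (1*(-3))*(-1)) - 151*(1 - 6*7 - 6*(9 + 7)²)/(7 + (9 + 7)²) = (1 - 3*(-1)) - 151*(1 - 42 - 6*16²)/(7 + 16²) = (1 + 3) - 151*(1 - 42 - 6*256)/(7 + 256) = 4 - 151*(1 - 42 - 1536)/263 = 4 - 151*(-1577)/263 = 4 - 151*(-1577/263) = 4 + 238127/263 = 239179/263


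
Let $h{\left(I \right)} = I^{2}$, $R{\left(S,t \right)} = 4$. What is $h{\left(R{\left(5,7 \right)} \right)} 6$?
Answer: $96$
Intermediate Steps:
$h{\left(R{\left(5,7 \right)} \right)} 6 = 4^{2} \cdot 6 = 16 \cdot 6 = 96$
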